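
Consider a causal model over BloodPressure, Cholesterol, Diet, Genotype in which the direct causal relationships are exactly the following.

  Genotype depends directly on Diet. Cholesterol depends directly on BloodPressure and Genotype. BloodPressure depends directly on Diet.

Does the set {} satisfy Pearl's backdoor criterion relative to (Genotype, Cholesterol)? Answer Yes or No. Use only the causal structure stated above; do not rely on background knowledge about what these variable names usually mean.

No

Backdoor paths from Genotype to Cholesterol (paths whose first edge points into Genotype):
  P1: Genotype <- Diet -> BloodPressure -> Cholesterol
Condition 1 (no descendant of Genotype in the set): holds — descendants of Genotype are {Cholesterol}; none are in {}.
Condition 2 (every backdoor path blocked by {}):
  P1: open — no interior node is in the conditioning set.
{} does not satisfy the backdoor criterion.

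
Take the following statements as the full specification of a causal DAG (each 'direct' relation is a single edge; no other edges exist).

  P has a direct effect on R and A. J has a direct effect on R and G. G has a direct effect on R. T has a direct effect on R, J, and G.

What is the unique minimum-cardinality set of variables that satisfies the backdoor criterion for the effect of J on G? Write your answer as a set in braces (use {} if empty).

Variables eligible for adjustment (non-descendants of J, excluding J and G): {A, P, T}.
Backdoor paths from J to G:
  P1: J <- T -> G
  P2: J <- T -> R <- G
The empty set is not sufficient: P1 (J <- T -> G) has no collider blocking it and no conditioned non-collider, so it is open.
Try {T}:
  P1: blocked at fork node T ∈ conditioning set.
  P2: blocked at fork node T ∈ conditioning set.
{T} contains no descendant of J and blocks every backdoor path.
No other singleton works — e.g. {P} leaves P1 open — so {T} is the unique smallest valid adjustment set.

{T}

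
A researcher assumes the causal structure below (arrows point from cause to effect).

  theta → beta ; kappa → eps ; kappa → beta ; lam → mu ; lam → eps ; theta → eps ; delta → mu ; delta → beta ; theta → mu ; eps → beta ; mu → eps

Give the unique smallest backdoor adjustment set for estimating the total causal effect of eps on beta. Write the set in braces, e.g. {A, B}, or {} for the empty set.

Variables eligible for adjustment (non-descendants of eps, excluding eps and beta): {delta, kappa, lam, mu, theta}.
Backdoor paths from eps to beta:
  P1: eps <- theta -> mu <- delta -> beta
  P2: eps <- theta -> beta
  P3: eps <- lam -> mu <- theta -> beta
  P4: eps <- lam -> mu <- delta -> beta
  P5: eps <- mu <- theta -> beta
  P6: eps <- mu <- delta -> beta
  P7: eps <- kappa -> beta
The empty set is not sufficient: P2 (eps <- theta -> beta) has no collider blocking it and no conditioned non-collider, so it is open.
Try {delta, kappa, theta}:
  P1: blocked at fork node theta ∈ conditioning set.
  P2: blocked at fork node theta ∈ conditioning set.
  P3: blocked at collider mu (neither it nor any descendant is in the conditioning set).
  P4: blocked at collider mu (neither it nor any descendant is in the conditioning set).
  P5: blocked at fork node theta ∈ conditioning set.
  P6: blocked at fork node delta ∈ conditioning set.
  P7: blocked at fork node kappa ∈ conditioning set.
{delta, kappa, theta} contains no descendant of eps and blocks every backdoor path.
Every element of {delta, kappa, theta} is needed (dropping delta leaves P6 open; dropping kappa leaves P7 open; dropping theta leaves P2 open), so no proper subset is valid.
Among all size-3 subsets of the eligible variables, only {delta, kappa, theta} blocks every backdoor path, so it is the unique smallest valid adjustment set.

{delta, kappa, theta}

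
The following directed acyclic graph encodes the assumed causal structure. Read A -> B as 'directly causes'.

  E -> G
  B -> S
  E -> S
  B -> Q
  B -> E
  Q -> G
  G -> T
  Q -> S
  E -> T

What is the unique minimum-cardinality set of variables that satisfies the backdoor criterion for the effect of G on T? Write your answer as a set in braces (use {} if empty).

Variables eligible for adjustment (non-descendants of G, excluding G and T): {B, E, Q, S}.
Backdoor paths from G to T:
  P1: G <- Q <- B -> E -> T
  P2: G <- Q <- B -> S <- E -> T
  P3: G <- Q -> S <- B -> E -> T
  P4: G <- Q -> S <- E -> T
  P5: G <- E -> T
The empty set is not sufficient: P1 (G <- Q <- B -> E -> T) has no collider blocking it and no conditioned non-collider, so it is open.
Try {E}:
  P1: blocked at chain node E ∈ conditioning set.
  P2: blocked at collider S (neither it nor any descendant is in the conditioning set).
  P3: blocked at collider S (neither it nor any descendant is in the conditioning set).
  P4: blocked at collider S (neither it nor any descendant is in the conditioning set).
  P5: blocked at fork node E ∈ conditioning set.
{E} contains no descendant of G and blocks every backdoor path.
No other singleton works — e.g. {B} leaves P5 open — so {E} is the unique smallest valid adjustment set.

{E}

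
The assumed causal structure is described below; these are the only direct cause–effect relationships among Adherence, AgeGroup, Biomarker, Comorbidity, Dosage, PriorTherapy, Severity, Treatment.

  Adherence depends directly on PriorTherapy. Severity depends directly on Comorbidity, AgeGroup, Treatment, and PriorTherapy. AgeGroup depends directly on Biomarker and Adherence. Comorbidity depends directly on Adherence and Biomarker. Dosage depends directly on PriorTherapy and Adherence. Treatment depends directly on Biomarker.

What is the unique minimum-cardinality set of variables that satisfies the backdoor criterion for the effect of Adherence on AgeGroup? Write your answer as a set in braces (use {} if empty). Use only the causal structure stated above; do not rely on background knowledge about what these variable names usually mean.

{}

Variables eligible for adjustment (non-descendants of Adherence, excluding Adherence and AgeGroup): {Biomarker, PriorTherapy, Treatment}.
Backdoor paths from Adherence to AgeGroup:
  P1: Adherence <- PriorTherapy -> Severity <- Treatment <- Biomarker -> AgeGroup
  P2: Adherence <- PriorTherapy -> Severity <- Comorbidity <- Biomarker -> AgeGroup
  P3: Adherence <- PriorTherapy -> Severity <- AgeGroup
Each backdoor path contains an unconditioned collider, so every path is already blocked with the empty conditioning set:
  P1: blocked at collider Severity (neither it nor any descendant is in the conditioning set).
  P2: blocked at collider Severity (neither it nor any descendant is in the conditioning set).
  P3: blocked at collider Severity (neither it nor any descendant is in the conditioning set).
The empty set is therefore the unique smallest valid set.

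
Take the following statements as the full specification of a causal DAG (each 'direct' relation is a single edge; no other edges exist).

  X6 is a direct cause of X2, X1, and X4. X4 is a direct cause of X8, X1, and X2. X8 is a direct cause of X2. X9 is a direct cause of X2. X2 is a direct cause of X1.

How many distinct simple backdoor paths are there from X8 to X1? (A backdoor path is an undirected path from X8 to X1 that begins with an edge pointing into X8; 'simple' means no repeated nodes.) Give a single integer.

5

A backdoor path from X8 to X1 is any simple undirected path whose first edge points into X8 (i.e. leaves X8 via a parent).
Parents of X8: {X4}.
Enumerating:
  P1: X8 <- X4 <- X6 -> X2 -> X1
  P2: X8 <- X4 <- X6 -> X1
  P3: X8 <- X4 -> X2 <- X6 -> X1
  P4: X8 <- X4 -> X2 -> X1
  P5: X8 <- X4 -> X1
That exhausts the simple backdoor paths. Count: 5.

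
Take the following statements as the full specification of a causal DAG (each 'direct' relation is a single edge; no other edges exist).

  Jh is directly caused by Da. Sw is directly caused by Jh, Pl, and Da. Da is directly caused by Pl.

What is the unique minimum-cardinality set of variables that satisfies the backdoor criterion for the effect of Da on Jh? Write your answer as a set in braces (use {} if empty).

Variables eligible for adjustment (non-descendants of Da, excluding Da and Jh): {Pl}.
Backdoor paths from Da to Jh:
  P1: Da <- Pl -> Sw <- Jh
Each backdoor path contains an unconditioned collider, so every path is already blocked with the empty conditioning set:
  P1: blocked at collider Sw (neither it nor any descendant is in the conditioning set).
The empty set is therefore the unique smallest valid set.

{}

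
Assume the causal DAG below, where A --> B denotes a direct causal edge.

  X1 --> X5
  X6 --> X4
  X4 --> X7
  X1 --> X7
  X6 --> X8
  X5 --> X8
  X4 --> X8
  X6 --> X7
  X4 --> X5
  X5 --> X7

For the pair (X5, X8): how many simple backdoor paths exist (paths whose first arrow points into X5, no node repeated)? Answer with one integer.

7

A backdoor path from X5 to X8 is any simple undirected path whose first edge points into X5 (i.e. leaves X5 via a parent).
Parents of X5: {X1, X4}.
Enumerating:
  P1: X5 <- X1 -> X7 <- X6 -> X4 -> X8
  P2: X5 <- X1 -> X7 <- X6 -> X8
  P3: X5 <- X1 -> X7 <- X4 <- X6 -> X8
  P4: X5 <- X1 -> X7 <- X4 -> X8
  P5: X5 <- X4 <- X6 -> X8
  P6: X5 <- X4 -> X7 <- X6 -> X8
  P7: X5 <- X4 -> X8
That exhausts the simple backdoor paths. Count: 7.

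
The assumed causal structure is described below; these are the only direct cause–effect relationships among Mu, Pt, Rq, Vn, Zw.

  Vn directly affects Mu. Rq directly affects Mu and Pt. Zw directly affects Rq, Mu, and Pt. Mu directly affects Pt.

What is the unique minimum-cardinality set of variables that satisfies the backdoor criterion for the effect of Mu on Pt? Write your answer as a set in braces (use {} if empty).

{Rq, Zw}

Variables eligible for adjustment (non-descendants of Mu, excluding Mu and Pt): {Rq, Vn, Zw}.
Backdoor paths from Mu to Pt:
  P1: Mu <- Zw -> Rq -> Pt
  P2: Mu <- Zw -> Pt
  P3: Mu <- Rq <- Zw -> Pt
  P4: Mu <- Rq -> Pt
The empty set is not sufficient: P1 (Mu <- Zw -> Rq -> Pt) has no collider blocking it and no conditioned non-collider, so it is open.
Try {Rq, Zw}:
  P1: blocked at fork node Zw ∈ conditioning set.
  P2: blocked at fork node Zw ∈ conditioning set.
  P3: blocked at chain node Rq ∈ conditioning set.
  P4: blocked at fork node Rq ∈ conditioning set.
{Rq, Zw} contains no descendant of Mu and blocks every backdoor path.
Every element of {Rq, Zw} is needed (dropping Rq leaves P4 open; dropping Zw leaves P2 open), so no proper subset is valid.
Among all size-2 subsets of the eligible variables, only {Rq, Zw} blocks every backdoor path, so it is the unique smallest valid adjustment set.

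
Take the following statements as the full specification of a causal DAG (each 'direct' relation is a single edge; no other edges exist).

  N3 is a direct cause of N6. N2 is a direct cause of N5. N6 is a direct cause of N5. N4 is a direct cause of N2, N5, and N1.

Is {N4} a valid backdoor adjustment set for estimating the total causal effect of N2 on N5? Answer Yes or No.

Yes

Backdoor paths from N2 to N5 (paths whose first edge points into N2):
  P1: N2 <- N4 -> N5
Condition 1 (no descendant of N2 in the set): holds — descendants of N2 are {N5}; none are in {N4}.
Condition 2 (every backdoor path blocked by {N4}):
  P1: blocked at fork node N4 ∈ conditioning set.
{N4} satisfies the backdoor criterion.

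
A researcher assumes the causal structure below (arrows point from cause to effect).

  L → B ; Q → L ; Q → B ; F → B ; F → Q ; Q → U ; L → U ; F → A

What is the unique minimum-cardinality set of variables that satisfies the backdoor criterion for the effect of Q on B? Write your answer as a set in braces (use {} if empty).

{F}

Variables eligible for adjustment (non-descendants of Q, excluding Q and B): {A, F}.
Backdoor paths from Q to B:
  P1: Q <- F -> B
The empty set is not sufficient: P1 (Q <- F -> B) has no collider blocking it and no conditioned non-collider, so it is open.
Try {F}:
  P1: blocked at fork node F ∈ conditioning set.
{F} contains no descendant of Q and blocks every backdoor path.
No other singleton works — e.g. {A} leaves P1 open — so {F} is the unique smallest valid adjustment set.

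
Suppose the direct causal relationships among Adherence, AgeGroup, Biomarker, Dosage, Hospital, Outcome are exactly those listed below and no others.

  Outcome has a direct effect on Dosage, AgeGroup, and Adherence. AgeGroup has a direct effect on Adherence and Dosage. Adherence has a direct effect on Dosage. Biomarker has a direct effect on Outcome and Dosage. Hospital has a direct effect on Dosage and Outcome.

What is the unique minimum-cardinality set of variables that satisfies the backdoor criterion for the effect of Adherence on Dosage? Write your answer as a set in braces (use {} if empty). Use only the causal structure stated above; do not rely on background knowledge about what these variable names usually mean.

Variables eligible for adjustment (non-descendants of Adherence, excluding Adherence and Dosage): {AgeGroup, Biomarker, Hospital, Outcome}.
Backdoor paths from Adherence to Dosage:
  P1: Adherence <- Outcome <- Hospital -> Dosage
  P2: Adherence <- Outcome <- Biomarker -> Dosage
  P3: Adherence <- Outcome -> AgeGroup -> Dosage
  P4: Adherence <- Outcome -> Dosage
  P5: Adherence <- AgeGroup <- Outcome <- Hospital -> Dosage
  P6: Adherence <- AgeGroup <- Outcome <- Biomarker -> Dosage
  P7: Adherence <- AgeGroup <- Outcome -> Dosage
  P8: Adherence <- AgeGroup -> Dosage
The empty set is not sufficient: P1 (Adherence <- Outcome <- Hospital -> Dosage) has no collider blocking it and no conditioned non-collider, so it is open.
Try {AgeGroup, Outcome}:
  P1: blocked at chain node Outcome ∈ conditioning set.
  P2: blocked at chain node Outcome ∈ conditioning set.
  P3: blocked at fork node Outcome ∈ conditioning set.
  P4: blocked at fork node Outcome ∈ conditioning set.
  P5: blocked at chain node AgeGroup ∈ conditioning set.
  P6: blocked at chain node AgeGroup ∈ conditioning set.
  P7: blocked at chain node AgeGroup ∈ conditioning set.
  P8: blocked at fork node AgeGroup ∈ conditioning set.
{AgeGroup, Outcome} contains no descendant of Adherence and blocks every backdoor path.
Every element of {AgeGroup, Outcome} is needed (dropping AgeGroup leaves P8 open; dropping Outcome leaves P1 open), so no proper subset is valid.
Among all size-2 subsets of the eligible variables, only {AgeGroup, Outcome} blocks every backdoor path, so it is the unique smallest valid adjustment set.

{AgeGroup, Outcome}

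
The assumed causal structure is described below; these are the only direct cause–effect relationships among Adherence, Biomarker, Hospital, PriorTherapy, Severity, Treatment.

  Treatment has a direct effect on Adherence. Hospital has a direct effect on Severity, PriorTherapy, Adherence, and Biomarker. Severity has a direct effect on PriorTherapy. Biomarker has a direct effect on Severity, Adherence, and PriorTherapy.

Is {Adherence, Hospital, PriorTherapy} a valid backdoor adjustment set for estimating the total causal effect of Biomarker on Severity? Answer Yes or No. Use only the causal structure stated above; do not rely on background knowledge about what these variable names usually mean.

No

Backdoor paths from Biomarker to Severity (paths whose first edge points into Biomarker):
  P1: Biomarker <- Hospital -> Severity
  P2: Biomarker <- Hospital -> PriorTherapy <- Severity
Condition 1 (no descendant of Biomarker in the set): FAILS — Adherence and PriorTherapy are descendants of Biomarker.
Condition 2 (every backdoor path blocked by {Adherence, Hospital, PriorTherapy}):
  P1: blocked at fork node Hospital ∈ conditioning set.
  P2: blocked at fork node Hospital ∈ conditioning set.
{Adherence, Hospital, PriorTherapy} does not satisfy the backdoor criterion.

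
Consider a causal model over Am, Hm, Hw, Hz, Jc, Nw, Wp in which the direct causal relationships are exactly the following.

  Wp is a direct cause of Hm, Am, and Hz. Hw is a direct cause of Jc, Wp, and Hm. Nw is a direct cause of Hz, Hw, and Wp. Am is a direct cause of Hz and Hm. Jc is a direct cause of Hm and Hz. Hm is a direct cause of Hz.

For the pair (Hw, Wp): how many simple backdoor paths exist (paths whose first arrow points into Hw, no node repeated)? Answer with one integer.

8

A backdoor path from Hw to Wp is any simple undirected path whose first edge points into Hw (i.e. leaves Hw via a parent).
Parents of Hw: {Nw}.
Enumerating:
  P1: Hw <- Nw -> Wp
  P2: Hw <- Nw -> Hz <- Jc -> Hm <- Wp
  P3: Hw <- Nw -> Hz <- Jc -> Hm <- Am <- Wp
  P4: Hw <- Nw -> Hz <- Wp
  P5: Hw <- Nw -> Hz <- Am <- Wp
  P6: Hw <- Nw -> Hz <- Am -> Hm <- Wp
  P7: Hw <- Nw -> Hz <- Hm <- Wp
  P8: Hw <- Nw -> Hz <- Hm <- Am <- Wp
That exhausts the simple backdoor paths. Count: 8.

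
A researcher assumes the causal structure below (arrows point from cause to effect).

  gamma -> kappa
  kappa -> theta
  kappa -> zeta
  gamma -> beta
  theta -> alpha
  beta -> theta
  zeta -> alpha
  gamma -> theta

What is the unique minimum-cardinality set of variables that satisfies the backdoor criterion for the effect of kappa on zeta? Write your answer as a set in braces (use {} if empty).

{}

Variables eligible for adjustment (non-descendants of kappa, excluding kappa and zeta): {beta, gamma}.
Backdoor paths from kappa to zeta:
  P1: kappa <- gamma -> beta -> theta -> alpha <- zeta
  P2: kappa <- gamma -> theta -> alpha <- zeta
Each backdoor path contains an unconditioned collider, so every path is already blocked with the empty conditioning set:
  P1: blocked at collider alpha (neither it nor any descendant is in the conditioning set).
  P2: blocked at collider alpha (neither it nor any descendant is in the conditioning set).
The empty set is therefore the unique smallest valid set.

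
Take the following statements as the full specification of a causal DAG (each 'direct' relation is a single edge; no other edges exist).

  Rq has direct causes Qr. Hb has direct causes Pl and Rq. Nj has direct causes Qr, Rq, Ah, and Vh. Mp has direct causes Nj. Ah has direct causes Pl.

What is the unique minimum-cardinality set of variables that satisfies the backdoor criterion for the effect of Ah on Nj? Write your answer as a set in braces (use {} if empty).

{}

Variables eligible for adjustment (non-descendants of Ah, excluding Ah and Nj): {Hb, Pl, Qr, Rq, Vh}.
Backdoor paths from Ah to Nj:
  P1: Ah <- Pl -> Hb <- Rq <- Qr -> Nj
  P2: Ah <- Pl -> Hb <- Rq -> Nj
Each backdoor path contains an unconditioned collider, so every path is already blocked with the empty conditioning set:
  P1: blocked at collider Hb (neither it nor any descendant is in the conditioning set).
  P2: blocked at collider Hb (neither it nor any descendant is in the conditioning set).
The empty set is therefore the unique smallest valid set.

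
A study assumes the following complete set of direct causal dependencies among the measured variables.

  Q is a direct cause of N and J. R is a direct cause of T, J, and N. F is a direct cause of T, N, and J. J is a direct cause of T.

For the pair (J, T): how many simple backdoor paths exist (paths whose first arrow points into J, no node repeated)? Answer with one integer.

6

A backdoor path from J to T is any simple undirected path whose first edge points into J (i.e. leaves J via a parent).
Parents of J: {F, Q, R}.
Enumerating:
  P1: J <- R -> N <- F -> T
  P2: J <- R -> T
  P3: J <- Q -> N <- R -> T
  P4: J <- Q -> N <- F -> T
  P5: J <- F -> N <- R -> T
  P6: J <- F -> T
That exhausts the simple backdoor paths. Count: 6.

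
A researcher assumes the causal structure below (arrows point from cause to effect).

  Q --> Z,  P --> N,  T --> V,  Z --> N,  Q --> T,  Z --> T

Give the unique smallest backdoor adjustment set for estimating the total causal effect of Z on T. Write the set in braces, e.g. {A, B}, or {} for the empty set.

Variables eligible for adjustment (non-descendants of Z, excluding Z and T): {P, Q}.
Backdoor paths from Z to T:
  P1: Z <- Q -> T
The empty set is not sufficient: P1 (Z <- Q -> T) has no collider blocking it and no conditioned non-collider, so it is open.
Try {Q}:
  P1: blocked at fork node Q ∈ conditioning set.
{Q} contains no descendant of Z and blocks every backdoor path.
No other singleton works — e.g. {P} leaves P1 open — so {Q} is the unique smallest valid adjustment set.

{Q}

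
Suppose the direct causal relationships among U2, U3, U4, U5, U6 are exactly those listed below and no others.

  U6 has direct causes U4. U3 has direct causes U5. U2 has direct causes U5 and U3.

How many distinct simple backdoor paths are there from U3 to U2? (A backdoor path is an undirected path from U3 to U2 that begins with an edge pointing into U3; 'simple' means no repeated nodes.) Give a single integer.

1

A backdoor path from U3 to U2 is any simple undirected path whose first edge points into U3 (i.e. leaves U3 via a parent).
Parents of U3: {U5}.
Enumerating:
  P1: U3 <- U5 -> U2
That exhausts the simple backdoor paths. Count: 1.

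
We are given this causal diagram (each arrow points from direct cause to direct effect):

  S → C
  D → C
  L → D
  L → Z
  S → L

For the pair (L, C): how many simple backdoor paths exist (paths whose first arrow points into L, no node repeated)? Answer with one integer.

A backdoor path from L to C is any simple undirected path whose first edge points into L (i.e. leaves L via a parent).
Parents of L: {S}.
Enumerating:
  P1: L <- S -> C
That exhausts the simple backdoor paths. Count: 1.

1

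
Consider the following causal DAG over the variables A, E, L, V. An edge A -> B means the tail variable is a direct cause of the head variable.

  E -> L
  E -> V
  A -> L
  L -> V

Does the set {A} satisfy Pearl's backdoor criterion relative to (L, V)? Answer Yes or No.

No

Backdoor paths from L to V (paths whose first edge points into L):
  P1: L <- E -> V
Condition 1 (no descendant of L in the set): holds — descendants of L are {V}; none are in {A}.
Condition 2 (every backdoor path blocked by {A}):
  P1: open — no interior node is in the conditioning set.
{A} does not satisfy the backdoor criterion.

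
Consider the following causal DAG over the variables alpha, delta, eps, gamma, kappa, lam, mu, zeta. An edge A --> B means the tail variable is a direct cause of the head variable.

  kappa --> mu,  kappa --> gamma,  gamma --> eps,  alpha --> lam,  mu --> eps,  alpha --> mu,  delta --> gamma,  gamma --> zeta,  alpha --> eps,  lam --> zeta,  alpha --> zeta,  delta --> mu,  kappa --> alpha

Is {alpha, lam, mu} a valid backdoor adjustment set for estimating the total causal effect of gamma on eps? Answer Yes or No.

Yes

Backdoor paths from gamma to eps (paths whose first edge points into gamma):
  P1: gamma <- delta -> mu <- kappa -> alpha -> eps
  P2: gamma <- delta -> mu <- alpha -> eps
  P3: gamma <- delta -> mu -> eps
  P4: gamma <- kappa -> alpha -> mu -> eps
  P5: gamma <- kappa -> alpha -> eps
  P6: gamma <- kappa -> mu <- alpha -> eps
  P7: gamma <- kappa -> mu -> eps
Condition 1 (no descendant of gamma in the set): holds — descendants of gamma are {eps, zeta}; none are in {alpha, lam, mu}.
Condition 2 (every backdoor path blocked by {alpha, lam, mu}):
  P1: blocked at chain node alpha ∈ conditioning set.
  P2: blocked at fork node alpha ∈ conditioning set.
  P3: blocked at chain node mu ∈ conditioning set.
  P4: blocked at chain node alpha ∈ conditioning set.
  P5: blocked at chain node alpha ∈ conditioning set.
  P6: blocked at fork node alpha ∈ conditioning set.
  P7: blocked at chain node mu ∈ conditioning set.
{alpha, lam, mu} satisfies the backdoor criterion.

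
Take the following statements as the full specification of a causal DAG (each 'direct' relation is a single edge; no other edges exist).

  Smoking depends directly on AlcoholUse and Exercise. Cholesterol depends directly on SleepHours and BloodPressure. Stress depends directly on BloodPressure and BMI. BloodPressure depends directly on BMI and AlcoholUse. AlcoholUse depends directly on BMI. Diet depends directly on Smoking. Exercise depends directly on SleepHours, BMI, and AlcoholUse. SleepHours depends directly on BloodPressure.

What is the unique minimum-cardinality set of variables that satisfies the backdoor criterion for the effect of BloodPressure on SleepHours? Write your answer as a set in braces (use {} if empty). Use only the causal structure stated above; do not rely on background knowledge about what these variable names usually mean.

{}

Variables eligible for adjustment (non-descendants of BloodPressure, excluding BloodPressure and SleepHours): {AlcoholUse, BMI}.
Backdoor paths from BloodPressure to SleepHours:
  P1: BloodPressure <- BMI -> AlcoholUse -> Exercise <- SleepHours
  P2: BloodPressure <- BMI -> AlcoholUse -> Smoking <- Exercise <- SleepHours
  P3: BloodPressure <- BMI -> Exercise <- SleepHours
  P4: BloodPressure <- AlcoholUse <- BMI -> Exercise <- SleepHours
  P5: BloodPressure <- AlcoholUse -> Exercise <- SleepHours
  P6: BloodPressure <- AlcoholUse -> Smoking <- Exercise <- SleepHours
Each backdoor path contains an unconditioned collider, so every path is already blocked with the empty conditioning set:
  P1: blocked at collider Exercise (neither it nor any descendant is in the conditioning set).
  P2: blocked at collider Smoking (neither it nor any descendant is in the conditioning set).
  P3: blocked at collider Exercise (neither it nor any descendant is in the conditioning set).
  P4: blocked at collider Exercise (neither it nor any descendant is in the conditioning set).
  P5: blocked at collider Exercise (neither it nor any descendant is in the conditioning set).
  P6: blocked at collider Smoking (neither it nor any descendant is in the conditioning set).
The empty set is therefore the unique smallest valid set.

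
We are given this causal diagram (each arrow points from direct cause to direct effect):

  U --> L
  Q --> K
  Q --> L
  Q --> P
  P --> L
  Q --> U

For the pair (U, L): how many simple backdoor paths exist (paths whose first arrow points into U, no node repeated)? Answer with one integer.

A backdoor path from U to L is any simple undirected path whose first edge points into U (i.e. leaves U via a parent).
Parents of U: {Q}.
Enumerating:
  P1: U <- Q -> P -> L
  P2: U <- Q -> L
That exhausts the simple backdoor paths. Count: 2.

2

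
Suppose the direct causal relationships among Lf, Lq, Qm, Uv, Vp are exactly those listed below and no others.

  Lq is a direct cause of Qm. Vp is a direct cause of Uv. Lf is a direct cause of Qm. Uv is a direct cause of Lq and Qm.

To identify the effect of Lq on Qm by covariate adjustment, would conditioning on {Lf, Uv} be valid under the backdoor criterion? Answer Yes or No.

Backdoor paths from Lq to Qm (paths whose first edge points into Lq):
  P1: Lq <- Uv -> Qm
Condition 1 (no descendant of Lq in the set): holds — descendants of Lq are {Qm}; none are in {Lf, Uv}.
Condition 2 (every backdoor path blocked by {Lf, Uv}):
  P1: blocked at fork node Uv ∈ conditioning set.
{Lf, Uv} satisfies the backdoor criterion.

Yes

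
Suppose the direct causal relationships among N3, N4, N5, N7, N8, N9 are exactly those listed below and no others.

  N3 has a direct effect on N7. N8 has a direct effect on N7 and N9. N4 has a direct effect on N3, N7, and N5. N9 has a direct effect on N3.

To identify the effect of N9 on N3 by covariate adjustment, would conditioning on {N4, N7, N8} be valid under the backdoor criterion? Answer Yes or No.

Backdoor paths from N9 to N3 (paths whose first edge points into N9):
  P1: N9 <- N8 -> N7 <- N4 -> N3
  P2: N9 <- N8 -> N7 <- N3
Condition 1 (no descendant of N9 in the set): FAILS — N7 is a descendant of N9.
Condition 2 (every backdoor path blocked by {N4, N7, N8}):
  P1: blocked at fork node N8 ∈ conditioning set.
  P2: blocked at fork node N8 ∈ conditioning set.
{N4, N7, N8} does not satisfy the backdoor criterion.

No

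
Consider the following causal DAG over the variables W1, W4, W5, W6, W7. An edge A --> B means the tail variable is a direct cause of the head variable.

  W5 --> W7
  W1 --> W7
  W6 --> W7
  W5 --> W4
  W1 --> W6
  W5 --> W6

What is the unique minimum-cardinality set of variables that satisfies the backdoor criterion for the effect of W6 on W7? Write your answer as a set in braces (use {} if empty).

Variables eligible for adjustment (non-descendants of W6, excluding W6 and W7): {W1, W4, W5}.
Backdoor paths from W6 to W7:
  P1: W6 <- W5 -> W7
  P2: W6 <- W1 -> W7
The empty set is not sufficient: P1 (W6 <- W5 -> W7) has no collider blocking it and no conditioned non-collider, so it is open.
Try {W1, W5}:
  P1: blocked at fork node W5 ∈ conditioning set.
  P2: blocked at fork node W1 ∈ conditioning set.
{W1, W5} contains no descendant of W6 and blocks every backdoor path.
Every element of {W1, W5} is needed (dropping W1 leaves P2 open; dropping W5 leaves P1 open), so no proper subset is valid.
Among all size-2 subsets of the eligible variables, only {W1, W5} blocks every backdoor path, so it is the unique smallest valid adjustment set.

{W1, W5}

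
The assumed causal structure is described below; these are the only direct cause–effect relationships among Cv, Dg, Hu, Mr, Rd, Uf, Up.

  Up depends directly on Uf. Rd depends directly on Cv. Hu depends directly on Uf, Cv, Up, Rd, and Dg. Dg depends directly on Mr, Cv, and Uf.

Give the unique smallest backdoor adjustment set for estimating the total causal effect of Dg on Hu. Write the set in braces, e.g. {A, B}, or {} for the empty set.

Variables eligible for adjustment (non-descendants of Dg, excluding Dg and Hu): {Cv, Mr, Rd, Uf, Up}.
Backdoor paths from Dg to Hu:
  P1: Dg <- Uf -> Up -> Hu
  P2: Dg <- Uf -> Hu
  P3: Dg <- Cv -> Rd -> Hu
  P4: Dg <- Cv -> Hu
The empty set is not sufficient: P1 (Dg <- Uf -> Up -> Hu) has no collider blocking it and no conditioned non-collider, so it is open.
Try {Cv, Uf}:
  P1: blocked at fork node Uf ∈ conditioning set.
  P2: blocked at fork node Uf ∈ conditioning set.
  P3: blocked at fork node Cv ∈ conditioning set.
  P4: blocked at fork node Cv ∈ conditioning set.
{Cv, Uf} contains no descendant of Dg and blocks every backdoor path.
Every element of {Cv, Uf} is needed (dropping Cv leaves P3 open; dropping Uf leaves P1 open), so no proper subset is valid.
Among all size-2 subsets of the eligible variables, only {Cv, Uf} blocks every backdoor path, so it is the unique smallest valid adjustment set.

{Cv, Uf}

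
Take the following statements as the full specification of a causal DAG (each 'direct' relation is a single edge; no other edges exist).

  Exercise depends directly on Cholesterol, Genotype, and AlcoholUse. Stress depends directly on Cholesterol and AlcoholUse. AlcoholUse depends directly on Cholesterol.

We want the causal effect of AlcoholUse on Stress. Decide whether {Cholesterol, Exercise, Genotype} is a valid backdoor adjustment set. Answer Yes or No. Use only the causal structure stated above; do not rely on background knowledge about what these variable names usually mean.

No

Backdoor paths from AlcoholUse to Stress (paths whose first edge points into AlcoholUse):
  P1: AlcoholUse <- Cholesterol -> Stress
Condition 1 (no descendant of AlcoholUse in the set): FAILS — Exercise is a descendant of AlcoholUse.
Condition 2 (every backdoor path blocked by {Cholesterol, Exercise, Genotype}):
  P1: blocked at fork node Cholesterol ∈ conditioning set.
{Cholesterol, Exercise, Genotype} does not satisfy the backdoor criterion.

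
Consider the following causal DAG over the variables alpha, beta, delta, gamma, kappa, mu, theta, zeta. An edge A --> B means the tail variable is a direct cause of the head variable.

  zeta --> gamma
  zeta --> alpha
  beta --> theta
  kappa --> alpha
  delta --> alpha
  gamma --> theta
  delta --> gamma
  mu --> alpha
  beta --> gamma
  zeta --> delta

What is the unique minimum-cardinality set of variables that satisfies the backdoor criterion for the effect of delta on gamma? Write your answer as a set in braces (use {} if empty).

Variables eligible for adjustment (non-descendants of delta, excluding delta and gamma): {beta, kappa, mu, zeta}.
Backdoor paths from delta to gamma:
  P1: delta <- zeta -> gamma
The empty set is not sufficient: P1 (delta <- zeta -> gamma) has no collider blocking it and no conditioned non-collider, so it is open.
Try {zeta}:
  P1: blocked at fork node zeta ∈ conditioning set.
{zeta} contains no descendant of delta and blocks every backdoor path.
No other singleton works — e.g. {kappa} leaves P1 open — so {zeta} is the unique smallest valid adjustment set.

{zeta}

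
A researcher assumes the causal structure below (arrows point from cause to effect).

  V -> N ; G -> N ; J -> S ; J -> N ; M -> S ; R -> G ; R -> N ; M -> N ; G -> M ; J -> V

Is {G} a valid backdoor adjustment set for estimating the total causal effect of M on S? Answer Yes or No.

Yes

Backdoor paths from M to S (paths whose first edge points into M):
  P1: M <- G <- R -> N <- J -> S
  P2: M <- G <- R -> N <- V <- J -> S
  P3: M <- G -> N <- J -> S
  P4: M <- G -> N <- V <- J -> S
Condition 1 (no descendant of M in the set): holds — descendants of M are {N, S}; none are in {G}.
Condition 2 (every backdoor path blocked by {G}):
  P1: blocked at chain node G ∈ conditioning set.
  P2: blocked at chain node G ∈ conditioning set.
  P3: blocked at fork node G ∈ conditioning set.
  P4: blocked at fork node G ∈ conditioning set.
{G} satisfies the backdoor criterion.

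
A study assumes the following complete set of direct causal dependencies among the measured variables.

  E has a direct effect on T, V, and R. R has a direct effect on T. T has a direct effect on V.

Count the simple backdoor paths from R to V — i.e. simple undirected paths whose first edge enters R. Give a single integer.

2

A backdoor path from R to V is any simple undirected path whose first edge points into R (i.e. leaves R via a parent).
Parents of R: {E}.
Enumerating:
  P1: R <- E -> T -> V
  P2: R <- E -> V
That exhausts the simple backdoor paths. Count: 2.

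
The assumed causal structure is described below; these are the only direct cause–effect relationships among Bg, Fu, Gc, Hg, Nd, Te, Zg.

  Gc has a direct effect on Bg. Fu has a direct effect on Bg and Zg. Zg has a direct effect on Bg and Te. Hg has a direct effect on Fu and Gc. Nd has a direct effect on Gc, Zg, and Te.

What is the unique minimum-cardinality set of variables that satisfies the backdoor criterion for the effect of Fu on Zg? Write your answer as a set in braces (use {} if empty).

Variables eligible for adjustment (non-descendants of Fu, excluding Fu and Zg): {Gc, Hg, Nd}.
Backdoor paths from Fu to Zg:
  P1: Fu <- Hg -> Gc <- Nd -> Zg
  P2: Fu <- Hg -> Gc <- Nd -> Te <- Zg
  P3: Fu <- Hg -> Gc -> Bg <- Zg
Each backdoor path contains an unconditioned collider, so every path is already blocked with the empty conditioning set:
  P1: blocked at collider Gc (neither it nor any descendant is in the conditioning set).
  P2: blocked at collider Gc (neither it nor any descendant is in the conditioning set).
  P3: blocked at collider Bg (neither it nor any descendant is in the conditioning set).
The empty set is therefore the unique smallest valid set.

{}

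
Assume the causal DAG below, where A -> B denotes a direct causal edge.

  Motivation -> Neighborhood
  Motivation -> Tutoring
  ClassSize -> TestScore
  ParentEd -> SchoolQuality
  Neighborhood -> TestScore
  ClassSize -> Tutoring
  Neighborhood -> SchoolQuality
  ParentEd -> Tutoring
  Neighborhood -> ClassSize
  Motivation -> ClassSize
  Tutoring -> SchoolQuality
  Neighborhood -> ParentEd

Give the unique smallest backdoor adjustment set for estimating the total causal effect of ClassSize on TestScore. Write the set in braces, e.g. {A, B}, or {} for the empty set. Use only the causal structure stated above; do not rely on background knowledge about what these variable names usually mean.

Variables eligible for adjustment (non-descendants of ClassSize, excluding ClassSize and TestScore): {Motivation, Neighborhood, ParentEd}.
Backdoor paths from ClassSize to TestScore:
  P1: ClassSize <- Motivation -> Neighborhood -> TestScore
  P2: ClassSize <- Motivation -> Tutoring <- ParentEd <- Neighborhood -> TestScore
  P3: ClassSize <- Motivation -> Tutoring <- ParentEd -> SchoolQuality <- Neighborhood -> TestScore
  P4: ClassSize <- Motivation -> Tutoring -> SchoolQuality <- Neighborhood -> TestScore
  P5: ClassSize <- Motivation -> Tutoring -> SchoolQuality <- ParentEd <- Neighborhood -> TestScore
  P6: ClassSize <- Neighborhood -> TestScore
The empty set is not sufficient: P1 (ClassSize <- Motivation -> Neighborhood -> TestScore) has no collider blocking it and no conditioned non-collider, so it is open.
Try {Neighborhood}:
  P1: blocked at chain node Neighborhood ∈ conditioning set.
  P2: blocked at collider Tutoring (neither it nor any descendant is in the conditioning set).
  P3: blocked at collider Tutoring (neither it nor any descendant is in the conditioning set).
  P4: blocked at collider SchoolQuality (neither it nor any descendant is in the conditioning set).
  P5: blocked at collider SchoolQuality (neither it nor any descendant is in the conditioning set).
  P6: blocked at fork node Neighborhood ∈ conditioning set.
{Neighborhood} contains no descendant of ClassSize and blocks every backdoor path.
No other singleton works — e.g. {Motivation} leaves P6 open — so {Neighborhood} is the unique smallest valid adjustment set.

{Neighborhood}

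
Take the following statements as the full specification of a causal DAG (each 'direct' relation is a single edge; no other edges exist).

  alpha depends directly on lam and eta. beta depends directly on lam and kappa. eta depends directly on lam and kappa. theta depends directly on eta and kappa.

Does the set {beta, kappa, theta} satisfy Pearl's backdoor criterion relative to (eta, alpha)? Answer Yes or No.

No

Backdoor paths from eta to alpha (paths whose first edge points into eta):
  P1: eta <- lam -> alpha
  P2: eta <- kappa -> beta <- lam -> alpha
Condition 1 (no descendant of eta in the set): FAILS — theta is a descendant of eta.
Condition 2 (every backdoor path blocked by {beta, kappa, theta}):
  P1: open — no interior node is in the conditioning set.
  P2: blocked at fork node kappa ∈ conditioning set.
{beta, kappa, theta} does not satisfy the backdoor criterion.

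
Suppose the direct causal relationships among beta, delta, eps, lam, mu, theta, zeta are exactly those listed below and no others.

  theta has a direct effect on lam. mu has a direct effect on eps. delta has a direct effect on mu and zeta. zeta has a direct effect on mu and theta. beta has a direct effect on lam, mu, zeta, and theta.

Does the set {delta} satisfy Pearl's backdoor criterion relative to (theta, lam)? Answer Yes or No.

Backdoor paths from theta to lam (paths whose first edge points into theta):
  P1: theta <- beta -> lam
  P2: theta <- zeta <- beta -> lam
  P3: theta <- zeta <- delta -> mu <- beta -> lam
  P4: theta <- zeta -> mu <- beta -> lam
Condition 1 (no descendant of theta in the set): holds — descendants of theta are {lam}; none are in {delta}.
Condition 2 (every backdoor path blocked by {delta}):
  P1: open — no interior node is in the conditioning set.
  P2: open — no interior node is in the conditioning set.
  P3: blocked at fork node delta ∈ conditioning set.
  P4: blocked at collider mu (neither it nor any descendant is in the conditioning set).
{delta} does not satisfy the backdoor criterion.

No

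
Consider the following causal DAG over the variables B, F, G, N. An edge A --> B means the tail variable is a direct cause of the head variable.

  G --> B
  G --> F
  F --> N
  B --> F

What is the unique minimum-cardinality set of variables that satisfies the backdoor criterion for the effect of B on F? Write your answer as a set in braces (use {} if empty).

{G}

Variables eligible for adjustment (non-descendants of B, excluding B and F): {G}.
Backdoor paths from B to F:
  P1: B <- G -> F
The empty set is not sufficient: P1 (B <- G -> F) has no collider blocking it and no conditioned non-collider, so it is open.
Try {G}:
  P1: blocked at fork node G ∈ conditioning set.
{G} contains no descendant of B and blocks every backdoor path.
{G} is the unique smallest valid adjustment set.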